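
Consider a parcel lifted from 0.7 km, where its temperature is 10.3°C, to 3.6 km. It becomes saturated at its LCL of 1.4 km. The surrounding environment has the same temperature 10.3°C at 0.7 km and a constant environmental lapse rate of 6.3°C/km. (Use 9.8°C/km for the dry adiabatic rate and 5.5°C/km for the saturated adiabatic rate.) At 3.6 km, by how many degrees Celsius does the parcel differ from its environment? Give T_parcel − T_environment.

-0.69°C (parcel cooler than environment)

Parcel:
  700 → 1400 m (dry, 9.8°C/km): ΔT = -9.8 × 0.7 = -6.86°C → T = 3.44°C
  1400 → 3600 m (saturated, 5.5°C/km): ΔT = -5.5 × 2.2 = -12.1°C → T = -8.66°C
Environment:
  700 → 3600 m (environment, 6.3°C/km): ΔT = -6.3 × 2.9 = -18.27°C → T = -7.97°C
T_parcel − T_env = -8.66 − (-7.97) = -0.69°C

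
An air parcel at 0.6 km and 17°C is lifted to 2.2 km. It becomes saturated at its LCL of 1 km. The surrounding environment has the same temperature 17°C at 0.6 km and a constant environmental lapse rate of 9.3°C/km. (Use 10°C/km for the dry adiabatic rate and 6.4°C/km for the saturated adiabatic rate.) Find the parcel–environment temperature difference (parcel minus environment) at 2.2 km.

Parcel:
  600 → 1000 m (dry, 10°C/km): ΔT = -10 × 0.4 = -4°C → T = 13°C
  1000 → 2200 m (saturated, 6.4°C/km): ΔT = -6.4 × 1.2 = -7.68°C → T = 5.32°C
Environment:
  600 → 2200 m (environment, 9.3°C/km): ΔT = -9.3 × 1.6 = -14.88°C → T = 2.12°C
T_parcel − T_env = 5.32 − 2.12 = +3.2°C

+3.2°C (parcel warmer than environment)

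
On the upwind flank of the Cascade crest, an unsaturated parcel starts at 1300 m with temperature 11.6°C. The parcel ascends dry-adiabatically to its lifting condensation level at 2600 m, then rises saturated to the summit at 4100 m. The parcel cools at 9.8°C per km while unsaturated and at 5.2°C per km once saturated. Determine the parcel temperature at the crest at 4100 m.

-8.94°C

From 1300 m to 2600 m (dry): cools by 9.8 × 1.3 = 12.74°C, giving -1.14°C.
From 2600 m to 4100 m (saturated): cools by 5.2 × 1.5 = 7.8°C, giving -8.94°C.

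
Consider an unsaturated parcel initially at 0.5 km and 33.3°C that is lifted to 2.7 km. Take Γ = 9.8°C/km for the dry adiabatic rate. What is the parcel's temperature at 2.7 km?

11.74°C

From 500 m to 2700 m (dry adiabatic): cools by 9.8 × 2.2 = 21.56°C, giving 11.74°C.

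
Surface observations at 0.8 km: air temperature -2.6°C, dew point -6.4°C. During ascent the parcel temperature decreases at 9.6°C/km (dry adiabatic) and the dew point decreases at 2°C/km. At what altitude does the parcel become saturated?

T and T_d converge at 9.6 − 2 = 7.6°C per km
Height above start = (-2.6 − (-6.4)) / 7.6 = 0.5 km
LCL altitude = 800 m + 500 m = 1300 m

1.3 km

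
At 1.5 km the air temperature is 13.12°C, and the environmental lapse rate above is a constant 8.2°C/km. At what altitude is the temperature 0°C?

3.1 km

Height above start = (13.12 − 0) / 8.2 = 1.6 km
Altitude = 1500 m + 1600 m = 3100 m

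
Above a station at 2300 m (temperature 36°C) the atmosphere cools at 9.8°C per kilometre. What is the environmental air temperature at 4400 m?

2300 → 4400 m (environmental, 9.8°C/km): ΔT = -9.8 × 2.1 = -20.58°C → T = 15.42°C

15.42°C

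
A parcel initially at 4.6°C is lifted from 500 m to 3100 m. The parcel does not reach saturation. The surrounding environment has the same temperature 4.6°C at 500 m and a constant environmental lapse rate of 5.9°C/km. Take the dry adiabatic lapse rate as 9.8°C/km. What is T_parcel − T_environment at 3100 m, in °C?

-10.14°C (parcel cooler than environment)

Parcel:
  500–3100 m, dry: Δz = 2.6 km ⇒ ΔT = -25.48°C; T = -20.88°C
Environment:
  500–3100 m, environment: Δz = 2.6 km ⇒ ΔT = -15.34°C; T = -10.74°C
T_parcel − T_env = -20.88 − (-10.74) = -10.14°C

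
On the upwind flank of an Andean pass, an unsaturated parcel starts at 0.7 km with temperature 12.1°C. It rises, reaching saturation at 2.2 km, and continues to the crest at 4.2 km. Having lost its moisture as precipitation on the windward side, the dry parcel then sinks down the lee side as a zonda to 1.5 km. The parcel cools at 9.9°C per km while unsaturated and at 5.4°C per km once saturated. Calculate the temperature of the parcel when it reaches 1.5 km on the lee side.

700–2200 m, dry: Δz = 1.5 km ⇒ ΔT = -14.85°C; T = -2.75°C
2200–4200 m, saturated: Δz = 2 km ⇒ ΔT = -10.8°C; T = -13.55°C
4200–1500 m, dry descent: Δz = 2.7 km ⇒ ΔT = +26.73°C; T = 13.18°C

13.18°C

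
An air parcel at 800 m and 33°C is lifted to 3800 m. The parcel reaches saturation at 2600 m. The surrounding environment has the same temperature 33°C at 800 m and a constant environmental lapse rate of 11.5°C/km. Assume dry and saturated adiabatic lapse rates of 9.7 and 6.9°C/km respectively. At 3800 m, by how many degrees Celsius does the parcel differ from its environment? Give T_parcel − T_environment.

+8.76°C (parcel warmer than environment)

Parcel:
  800 → 2600 m (dry, 9.7°C/km): ΔT = -9.7 × 1.8 = -17.46°C → T = 15.54°C
  2600 → 3800 m (saturated, 6.9°C/km): ΔT = -6.9 × 1.2 = -8.28°C → T = 7.26°C
Environment:
  800 → 3800 m (environment, 11.5°C/km): ΔT = -11.5 × 3 = -34.5°C → T = -1.5°C
T_parcel − T_env = 7.26 − (-1.5) = +8.76°C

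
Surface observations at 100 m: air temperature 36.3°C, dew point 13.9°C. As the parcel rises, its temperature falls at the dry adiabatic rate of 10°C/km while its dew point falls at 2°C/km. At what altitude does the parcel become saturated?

T and T_d converge at 10 − 2 = 8°C per km
Height above start = (36.3 − 13.9) / 8 = 2.8 km
LCL altitude = 100 m + 2800 m = 2900 m

2900 m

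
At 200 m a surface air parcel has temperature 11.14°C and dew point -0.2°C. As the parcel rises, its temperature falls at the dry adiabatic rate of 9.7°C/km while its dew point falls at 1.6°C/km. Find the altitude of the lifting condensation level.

T and T_d converge at 9.7 − 1.6 = 8.1°C per km
Height above start = (11.14 − (-0.2)) / 8.1 = 1.4 km
LCL altitude = 200 m + 1400 m = 1600 m

1600 m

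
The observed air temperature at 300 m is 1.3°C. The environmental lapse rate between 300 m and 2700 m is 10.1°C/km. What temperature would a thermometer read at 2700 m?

300 → 2700 m (environmental, 10.1°C/km): ΔT = -10.1 × 2.4 = -24.24°C → T = -22.94°C

-22.94°C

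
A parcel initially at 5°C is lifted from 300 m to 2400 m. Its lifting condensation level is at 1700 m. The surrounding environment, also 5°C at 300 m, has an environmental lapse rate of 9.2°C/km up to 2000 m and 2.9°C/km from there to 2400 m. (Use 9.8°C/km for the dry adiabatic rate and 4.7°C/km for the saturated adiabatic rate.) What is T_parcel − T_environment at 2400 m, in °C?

Parcel:
  Dry to 1700 m: -9.8 × 1.4 km = -13.72°C, so T = -8.72°C.
  Saturated to 2400 m: -4.7 × 0.7 km = -3.29°C, so T = -12.01°C.
Environment:
  Environment, lower layer to 2000 m: -9.2 × 1.7 km = -15.64°C, so T = -10.64°C.
  Environment, upper layer to 2400 m: -2.9 × 0.4 km = -1.16°C, so T = -11.8°C.
T_parcel − T_env = -12.01 − (-11.8) = -0.21°C

-0.21°C (parcel cooler than environment)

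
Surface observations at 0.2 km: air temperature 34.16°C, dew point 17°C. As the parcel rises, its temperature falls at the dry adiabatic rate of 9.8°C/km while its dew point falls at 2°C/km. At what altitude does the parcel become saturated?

2.4 km

T and T_d converge at 9.8 − 2 = 7.8°C per km
Height above start = (34.16 − 17) / 7.8 = 2.2 km
LCL altitude = 200 m + 2200 m = 2400 m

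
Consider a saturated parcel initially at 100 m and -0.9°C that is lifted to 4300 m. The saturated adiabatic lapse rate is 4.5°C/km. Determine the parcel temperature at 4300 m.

-19.8°C

From 100 m to 4300 m (saturated adiabatic): cools by 4.5 × 4.2 = 18.9°C, giving -19.8°C.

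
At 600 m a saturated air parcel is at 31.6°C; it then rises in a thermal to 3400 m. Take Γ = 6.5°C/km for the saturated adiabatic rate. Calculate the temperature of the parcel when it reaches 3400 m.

Saturated adiabatic to 3400 m: -6.5 × 2.8 km = -18.2°C, so T = 13.4°C.

13.4°C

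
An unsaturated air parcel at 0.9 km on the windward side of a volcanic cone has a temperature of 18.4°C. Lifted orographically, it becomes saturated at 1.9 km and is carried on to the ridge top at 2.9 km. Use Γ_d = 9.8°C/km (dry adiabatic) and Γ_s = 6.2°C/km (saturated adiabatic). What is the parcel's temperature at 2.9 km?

2.4°C

900 → 1900 m (dry, 9.8°C/km): ΔT = -9.8 × 1 = -9.8°C → T = 8.6°C
1900 → 2900 m (saturated, 6.2°C/km): ΔT = -6.2 × 1 = -6.2°C → T = 2.4°C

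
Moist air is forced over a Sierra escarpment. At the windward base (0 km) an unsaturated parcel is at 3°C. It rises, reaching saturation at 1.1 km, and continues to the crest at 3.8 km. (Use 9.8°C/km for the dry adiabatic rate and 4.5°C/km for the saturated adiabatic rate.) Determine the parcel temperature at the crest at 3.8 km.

From 0 m to 1100 m (dry): cools by 9.8 × 1.1 = 10.78°C, giving -7.78°C.
From 1100 m to 3800 m (saturated): cools by 4.5 × 2.7 = 12.15°C, giving -19.93°C.

-19.93°C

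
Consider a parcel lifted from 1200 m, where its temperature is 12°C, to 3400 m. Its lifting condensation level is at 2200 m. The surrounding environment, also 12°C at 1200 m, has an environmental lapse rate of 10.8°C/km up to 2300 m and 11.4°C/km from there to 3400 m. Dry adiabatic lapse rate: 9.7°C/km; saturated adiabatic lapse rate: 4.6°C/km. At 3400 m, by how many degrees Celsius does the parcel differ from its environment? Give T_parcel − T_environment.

+9.2°C (parcel warmer than environment)

Parcel:
  Dry to 2200 m: -9.7 × 1 km = -9.7°C, so T = 2.3°C.
  Saturated to 3400 m: -4.6 × 1.2 km = -5.52°C, so T = -3.22°C.
Environment:
  Environment, lower layer to 2300 m: -10.8 × 1.1 km = -11.88°C, so T = 0.12°C.
  Environment, upper layer to 3400 m: -11.4 × 1.1 km = -12.54°C, so T = -12.42°C.
T_parcel − T_env = -3.22 − (-12.42) = +9.2°C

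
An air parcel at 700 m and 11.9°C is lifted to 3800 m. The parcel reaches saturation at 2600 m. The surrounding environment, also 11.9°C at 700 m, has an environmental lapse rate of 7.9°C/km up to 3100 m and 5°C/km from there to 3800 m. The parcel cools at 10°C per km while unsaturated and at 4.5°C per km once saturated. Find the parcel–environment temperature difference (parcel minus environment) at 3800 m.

-1.94°C (parcel cooler than environment)

Parcel:
  Dry to 2600 m: -10 × 1.9 km = -19°C, so T = -7.1°C.
  Saturated to 3800 m: -4.5 × 1.2 km = -5.4°C, so T = -12.5°C.
Environment:
  Environment, lower layer to 3100 m: -7.9 × 2.4 km = -18.96°C, so T = -7.06°C.
  Environment, upper layer to 3800 m: -5 × 0.7 km = -3.5°C, so T = -10.56°C.
T_parcel − T_env = -12.5 − (-10.56) = -1.94°C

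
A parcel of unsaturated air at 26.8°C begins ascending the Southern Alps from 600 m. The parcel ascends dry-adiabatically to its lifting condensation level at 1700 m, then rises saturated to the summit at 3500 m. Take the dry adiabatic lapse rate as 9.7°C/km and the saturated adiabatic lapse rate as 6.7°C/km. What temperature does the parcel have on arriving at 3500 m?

4.07°C

Dry to 1700 m: -9.7 × 1.1 km = -10.67°C, so T = 16.13°C.
Saturated to 3500 m: -6.7 × 1.8 km = -12.06°C, so T = 4.07°C.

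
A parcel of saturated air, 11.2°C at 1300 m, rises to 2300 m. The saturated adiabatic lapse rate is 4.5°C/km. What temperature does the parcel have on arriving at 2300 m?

6.7°C

From 1300 m to 2300 m (saturated adiabatic): cools by 4.5 × 1 = 4.5°C, giving 6.7°C.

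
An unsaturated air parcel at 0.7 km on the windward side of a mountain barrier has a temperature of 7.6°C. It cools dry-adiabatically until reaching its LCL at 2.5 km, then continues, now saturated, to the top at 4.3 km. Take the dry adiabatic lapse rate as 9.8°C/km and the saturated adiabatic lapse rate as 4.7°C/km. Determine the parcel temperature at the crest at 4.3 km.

-18.5°C

700 → 2500 m (dry, 9.8°C/km): ΔT = -9.8 × 1.8 = -17.64°C → T = -10.04°C
2500 → 4300 m (saturated, 4.7°C/km): ΔT = -4.7 × 1.8 = -8.46°C → T = -18.5°C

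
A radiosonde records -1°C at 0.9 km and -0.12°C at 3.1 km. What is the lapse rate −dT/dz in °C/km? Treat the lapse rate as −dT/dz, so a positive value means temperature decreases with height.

-0.4°C/km

Γ = −ΔT/Δz = (-1 − (-0.12)) / (3100 − 900) m
  = -0.88°C / 2.2 km = -0.4°C/km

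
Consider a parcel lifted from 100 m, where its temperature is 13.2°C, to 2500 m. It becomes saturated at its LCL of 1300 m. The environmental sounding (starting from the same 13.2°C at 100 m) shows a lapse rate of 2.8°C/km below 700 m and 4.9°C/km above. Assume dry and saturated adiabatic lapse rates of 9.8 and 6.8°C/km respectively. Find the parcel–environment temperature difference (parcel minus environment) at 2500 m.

-9.42°C (parcel cooler than environment)

Parcel:
  Dry to 1300 m: -9.8 × 1.2 km = -11.76°C, so T = 1.44°C.
  Saturated to 2500 m: -6.8 × 1.2 km = -8.16°C, so T = -6.72°C.
Environment:
  Environment, lower layer to 700 m: -2.8 × 0.6 km = -1.68°C, so T = 11.52°C.
  Environment, upper layer to 2500 m: -4.9 × 1.8 km = -8.82°C, so T = 2.7°C.
T_parcel − T_env = -6.72 − 2.7 = -9.42°C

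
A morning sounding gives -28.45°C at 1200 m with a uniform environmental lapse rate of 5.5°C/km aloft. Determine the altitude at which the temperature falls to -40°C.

3300 m

Height above start = (-28.45 − (-40)) / 5.5 = 2.1 km
Altitude = 1200 m + 2100 m = 3300 m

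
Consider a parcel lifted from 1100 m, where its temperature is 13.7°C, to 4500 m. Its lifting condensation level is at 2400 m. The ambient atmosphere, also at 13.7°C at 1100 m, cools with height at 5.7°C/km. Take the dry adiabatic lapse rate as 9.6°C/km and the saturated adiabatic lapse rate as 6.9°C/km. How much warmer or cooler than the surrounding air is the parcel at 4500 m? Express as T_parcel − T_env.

-7.59°C (parcel cooler than environment)

Parcel:
  From 1100 m to 2400 m (dry): cools by 9.6 × 1.3 = 12.48°C, giving 1.22°C.
  From 2400 m to 4500 m (saturated): cools by 6.9 × 2.1 = 14.49°C, giving -13.27°C.
Environment:
  From 1100 m to 4500 m (environment): cools by 5.7 × 3.4 = 19.38°C, giving -5.68°C.
T_parcel − T_env = -13.27 − (-5.68) = -7.59°C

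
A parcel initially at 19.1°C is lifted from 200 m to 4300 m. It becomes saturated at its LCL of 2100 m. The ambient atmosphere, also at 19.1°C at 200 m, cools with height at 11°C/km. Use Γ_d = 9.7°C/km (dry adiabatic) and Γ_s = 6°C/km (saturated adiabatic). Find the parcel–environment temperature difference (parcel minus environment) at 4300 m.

+13.47°C (parcel warmer than environment)

Parcel:
  200 → 2100 m (dry, 9.7°C/km): ΔT = -9.7 × 1.9 = -18.43°C → T = 0.67°C
  2100 → 4300 m (saturated, 6°C/km): ΔT = -6 × 2.2 = -13.2°C → T = -12.53°C
Environment:
  200 → 4300 m (environment, 11°C/km): ΔT = -11 × 4.1 = -45.1°C → T = -26°C
T_parcel − T_env = -12.53 − (-26) = +13.47°C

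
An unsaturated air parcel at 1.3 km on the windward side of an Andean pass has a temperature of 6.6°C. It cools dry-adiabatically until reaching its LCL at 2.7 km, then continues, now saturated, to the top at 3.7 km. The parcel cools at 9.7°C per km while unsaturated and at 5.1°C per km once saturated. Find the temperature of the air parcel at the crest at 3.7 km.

1300–2700 m, dry: Δz = 1.4 km ⇒ ΔT = -13.58°C; T = -6.98°C
2700–3700 m, saturated: Δz = 1 km ⇒ ΔT = -5.1°C; T = -12.08°C

-12.08°C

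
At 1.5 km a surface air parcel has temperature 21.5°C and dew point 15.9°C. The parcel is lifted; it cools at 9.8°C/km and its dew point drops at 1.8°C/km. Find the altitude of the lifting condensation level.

2.2 km

T and T_d converge at 9.8 − 1.8 = 8°C per km
Height above start = (21.5 − 15.9) / 8 = 0.7 km
LCL altitude = 1500 m + 700 m = 2200 m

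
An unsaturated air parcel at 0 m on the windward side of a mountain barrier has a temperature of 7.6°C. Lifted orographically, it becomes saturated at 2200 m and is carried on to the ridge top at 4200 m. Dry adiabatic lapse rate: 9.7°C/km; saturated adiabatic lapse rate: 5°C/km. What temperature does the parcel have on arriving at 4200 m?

Dry to 2200 m: -9.7 × 2.2 km = -21.34°C, so T = -13.74°C.
Saturated to 4200 m: -5 × 2 km = -10°C, so T = -23.74°C.

-23.74°C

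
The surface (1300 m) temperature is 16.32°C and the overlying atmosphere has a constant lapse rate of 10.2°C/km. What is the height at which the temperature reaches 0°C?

Height above start = (16.32 − 0) / 10.2 = 1.6 km
Altitude = 1300 m + 1600 m = 2900 m

2900 m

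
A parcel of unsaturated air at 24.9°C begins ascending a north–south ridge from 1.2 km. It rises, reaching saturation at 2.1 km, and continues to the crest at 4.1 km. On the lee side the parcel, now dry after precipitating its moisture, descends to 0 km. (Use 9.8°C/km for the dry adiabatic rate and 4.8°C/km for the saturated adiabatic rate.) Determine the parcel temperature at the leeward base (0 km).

46.66°C

From 1200 m to 2100 m (dry): cools by 9.8 × 0.9 = 8.82°C, giving 16.08°C.
From 2100 m to 4100 m (saturated): cools by 4.8 × 2 = 9.6°C, giving 6.48°C.
From 4100 m to 0 m (dry descent): warms by 9.8 × 4.1 = 40.18°C, giving 46.66°C.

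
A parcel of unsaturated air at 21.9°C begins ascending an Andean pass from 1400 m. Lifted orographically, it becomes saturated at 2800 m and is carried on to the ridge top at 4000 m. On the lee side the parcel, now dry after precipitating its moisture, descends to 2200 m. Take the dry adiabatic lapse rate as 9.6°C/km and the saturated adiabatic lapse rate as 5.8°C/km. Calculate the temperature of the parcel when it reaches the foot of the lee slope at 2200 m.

Dry to 2800 m: -9.6 × 1.4 km = -13.44°C, so T = 8.46°C.
Saturated to 4000 m: -5.8 × 1.2 km = -6.96°C, so T = 1.5°C.
Dry descent to 2200 m: +9.6 × 1.8 km = +17.28°C, so T = 18.78°C.

18.78°C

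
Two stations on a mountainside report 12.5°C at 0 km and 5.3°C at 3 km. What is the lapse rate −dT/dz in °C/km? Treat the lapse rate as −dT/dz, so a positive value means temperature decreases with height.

Γ = −ΔT/Δz = (12.5 − 5.3) / (3000 − 0) m
  = 7.2°C / 3 km = 2.4°C/km

2.4°C/km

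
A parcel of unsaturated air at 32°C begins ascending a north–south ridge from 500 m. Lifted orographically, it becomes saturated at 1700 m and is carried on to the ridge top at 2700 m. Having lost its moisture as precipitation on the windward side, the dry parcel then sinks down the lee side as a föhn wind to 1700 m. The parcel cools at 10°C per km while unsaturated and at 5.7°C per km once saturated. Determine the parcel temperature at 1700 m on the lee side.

Dry to 1700 m: -10 × 1.2 km = -12°C, so T = 20°C.
Saturated to 2700 m: -5.7 × 1 km = -5.7°C, so T = 14.3°C.
Dry descent to 1700 m: +10 × 1 km = +10°C, so T = 24.3°C.

24.3°C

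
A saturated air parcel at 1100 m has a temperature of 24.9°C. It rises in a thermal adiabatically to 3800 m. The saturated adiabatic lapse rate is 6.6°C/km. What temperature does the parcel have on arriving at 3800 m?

7.08°C

1100–3800 m, saturated adiabatic: Δz = 2.7 km ⇒ ΔT = -17.82°C; T = 7.08°C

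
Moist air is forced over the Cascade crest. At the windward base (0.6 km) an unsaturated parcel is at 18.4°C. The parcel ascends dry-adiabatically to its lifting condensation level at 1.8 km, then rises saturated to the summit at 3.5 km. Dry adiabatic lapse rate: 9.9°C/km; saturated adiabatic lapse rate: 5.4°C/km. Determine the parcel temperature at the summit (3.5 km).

-2.66°C

Dry to 1800 m: -9.9 × 1.2 km = -11.88°C, so T = 6.52°C.
Saturated to 3500 m: -5.4 × 1.7 km = -9.18°C, so T = -2.66°C.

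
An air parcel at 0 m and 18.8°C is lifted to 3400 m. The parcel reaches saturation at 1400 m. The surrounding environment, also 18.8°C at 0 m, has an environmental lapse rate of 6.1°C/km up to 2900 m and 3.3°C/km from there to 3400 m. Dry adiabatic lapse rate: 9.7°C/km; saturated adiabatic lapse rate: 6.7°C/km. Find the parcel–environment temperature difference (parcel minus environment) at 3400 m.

Parcel:
  Dry to 1400 m: -9.7 × 1.4 km = -13.58°C, so T = 5.22°C.
  Saturated to 3400 m: -6.7 × 2 km = -13.4°C, so T = -8.18°C.
Environment:
  Environment, lower layer to 2900 m: -6.1 × 2.9 km = -17.69°C, so T = 1.11°C.
  Environment, upper layer to 3400 m: -3.3 × 0.5 km = -1.65°C, so T = -0.54°C.
T_parcel − T_env = -8.18 − (-0.54) = -7.64°C

-7.64°C (parcel cooler than environment)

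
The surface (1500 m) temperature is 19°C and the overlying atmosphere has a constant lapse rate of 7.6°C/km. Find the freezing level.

4000 m

Height above start = (19 − 0) / 7.6 = 2.5 km
Altitude = 1500 m + 2500 m = 4000 m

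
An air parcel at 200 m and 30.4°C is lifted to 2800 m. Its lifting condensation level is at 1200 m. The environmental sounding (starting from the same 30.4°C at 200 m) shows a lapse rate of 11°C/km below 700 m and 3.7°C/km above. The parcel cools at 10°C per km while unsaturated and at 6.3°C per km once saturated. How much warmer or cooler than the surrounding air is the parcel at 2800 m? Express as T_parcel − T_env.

-6.81°C (parcel cooler than environment)

Parcel:
  From 200 m to 1200 m (dry): cools by 10 × 1 = 10°C, giving 20.4°C.
  From 1200 m to 2800 m (saturated): cools by 6.3 × 1.6 = 10.08°C, giving 10.32°C.
Environment:
  From 200 m to 700 m (environment, lower layer): cools by 11 × 0.5 = 5.5°C, giving 24.9°C.
  From 700 m to 2800 m (environment, upper layer): cools by 3.7 × 2.1 = 7.77°C, giving 17.13°C.
T_parcel − T_env = 10.32 − 17.13 = -6.81°C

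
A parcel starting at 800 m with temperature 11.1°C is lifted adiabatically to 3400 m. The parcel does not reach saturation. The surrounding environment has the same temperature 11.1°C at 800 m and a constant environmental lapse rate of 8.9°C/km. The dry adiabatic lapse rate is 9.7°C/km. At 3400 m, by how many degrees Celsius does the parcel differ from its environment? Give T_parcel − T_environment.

Parcel:
  800–3400 m, dry: Δz = 2.6 km ⇒ ΔT = -25.22°C; T = -14.12°C
Environment:
  800–3400 m, environment: Δz = 2.6 km ⇒ ΔT = -23.14°C; T = -12.04°C
T_parcel − T_env = -14.12 − (-12.04) = -2.08°C

-2.08°C (parcel cooler than environment)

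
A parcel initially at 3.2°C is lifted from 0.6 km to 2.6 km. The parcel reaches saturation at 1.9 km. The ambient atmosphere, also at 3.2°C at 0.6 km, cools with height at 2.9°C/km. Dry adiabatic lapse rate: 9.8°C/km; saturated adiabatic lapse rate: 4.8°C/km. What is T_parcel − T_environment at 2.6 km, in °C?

-10.3°C (parcel cooler than environment)

Parcel:
  From 600 m to 1900 m (dry): cools by 9.8 × 1.3 = 12.74°C, giving -9.54°C.
  From 1900 m to 2600 m (saturated): cools by 4.8 × 0.7 = 3.36°C, giving -12.9°C.
Environment:
  From 600 m to 2600 m (environment): cools by 2.9 × 2 = 5.8°C, giving -2.6°C.
T_parcel − T_env = -12.9 − (-2.6) = -10.3°C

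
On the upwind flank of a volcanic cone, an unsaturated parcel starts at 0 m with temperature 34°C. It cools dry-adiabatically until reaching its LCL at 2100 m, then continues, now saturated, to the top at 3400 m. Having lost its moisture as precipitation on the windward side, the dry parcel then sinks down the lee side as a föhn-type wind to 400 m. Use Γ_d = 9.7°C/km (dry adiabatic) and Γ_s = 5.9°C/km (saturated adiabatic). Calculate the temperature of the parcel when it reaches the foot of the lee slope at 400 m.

35.06°C

Dry to 2100 m: -9.7 × 2.1 km = -20.37°C, so T = 13.63°C.
Saturated to 3400 m: -5.9 × 1.3 km = -7.67°C, so T = 5.96°C.
Dry descent to 400 m: +9.7 × 3 km = +29.1°C, so T = 35.06°C.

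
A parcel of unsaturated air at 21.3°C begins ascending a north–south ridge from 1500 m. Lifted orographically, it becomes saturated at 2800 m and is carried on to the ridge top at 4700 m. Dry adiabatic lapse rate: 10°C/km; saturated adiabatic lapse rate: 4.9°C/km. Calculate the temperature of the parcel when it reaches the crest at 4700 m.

-1.01°C

1500 → 2800 m (dry, 10°C/km): ΔT = -10 × 1.3 = -13°C → T = 8.3°C
2800 → 4700 m (saturated, 4.9°C/km): ΔT = -4.9 × 1.9 = -9.31°C → T = -1.01°C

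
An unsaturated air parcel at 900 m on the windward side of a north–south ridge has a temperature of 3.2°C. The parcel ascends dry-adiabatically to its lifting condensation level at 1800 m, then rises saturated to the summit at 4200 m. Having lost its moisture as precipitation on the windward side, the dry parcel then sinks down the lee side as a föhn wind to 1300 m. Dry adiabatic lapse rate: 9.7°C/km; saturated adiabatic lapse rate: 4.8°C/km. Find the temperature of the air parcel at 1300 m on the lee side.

11.08°C

900 → 1800 m (dry, 9.7°C/km): ΔT = -9.7 × 0.9 = -8.73°C → T = -5.53°C
1800 → 4200 m (saturated, 4.8°C/km): ΔT = -4.8 × 2.4 = -11.52°C → T = -17.05°C
4200 → 1300 m (dry descent, 9.7°C/km): ΔT = +9.7 × 2.9 = +28.13°C → T = 11.08°C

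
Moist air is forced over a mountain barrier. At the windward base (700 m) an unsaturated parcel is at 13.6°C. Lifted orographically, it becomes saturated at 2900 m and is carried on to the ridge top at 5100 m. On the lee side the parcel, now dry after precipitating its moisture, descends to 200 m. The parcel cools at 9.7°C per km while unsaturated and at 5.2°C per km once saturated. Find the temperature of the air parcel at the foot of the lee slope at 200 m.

28.35°C

From 700 m to 2900 m (dry): cools by 9.7 × 2.2 = 21.34°C, giving -7.74°C.
From 2900 m to 5100 m (saturated): cools by 5.2 × 2.2 = 11.44°C, giving -19.18°C.
From 5100 m to 200 m (dry descent): warms by 9.7 × 4.9 = 47.53°C, giving 28.35°C.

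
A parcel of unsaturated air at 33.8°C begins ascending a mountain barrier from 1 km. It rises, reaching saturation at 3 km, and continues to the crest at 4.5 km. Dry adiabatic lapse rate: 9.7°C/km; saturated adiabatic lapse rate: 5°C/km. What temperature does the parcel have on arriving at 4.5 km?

Dry to 3000 m: -9.7 × 2 km = -19.4°C, so T = 14.4°C.
Saturated to 4500 m: -5 × 1.5 km = -7.5°C, so T = 6.9°C.

6.9°C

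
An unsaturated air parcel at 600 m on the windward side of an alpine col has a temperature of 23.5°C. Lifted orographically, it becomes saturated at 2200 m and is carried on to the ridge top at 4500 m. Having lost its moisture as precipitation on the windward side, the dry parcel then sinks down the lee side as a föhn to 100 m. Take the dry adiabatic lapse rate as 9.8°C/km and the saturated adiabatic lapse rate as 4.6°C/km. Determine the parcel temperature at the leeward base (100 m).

600 → 2200 m (dry, 9.8°C/km): ΔT = -9.8 × 1.6 = -15.68°C → T = 7.82°C
2200 → 4500 m (saturated, 4.6°C/km): ΔT = -4.6 × 2.3 = -10.58°C → T = -2.76°C
4500 → 100 m (dry descent, 9.8°C/km): ΔT = +9.8 × 4.4 = +43.12°C → T = 40.36°C

40.36°C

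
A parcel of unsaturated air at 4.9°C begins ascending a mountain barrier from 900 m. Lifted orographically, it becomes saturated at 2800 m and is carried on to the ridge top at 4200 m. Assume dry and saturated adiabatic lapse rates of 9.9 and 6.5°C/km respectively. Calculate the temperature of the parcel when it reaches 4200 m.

900 → 2800 m (dry, 9.9°C/km): ΔT = -9.9 × 1.9 = -18.81°C → T = -13.91°C
2800 → 4200 m (saturated, 6.5°C/km): ΔT = -6.5 × 1.4 = -9.1°C → T = -23.01°C

-23.01°C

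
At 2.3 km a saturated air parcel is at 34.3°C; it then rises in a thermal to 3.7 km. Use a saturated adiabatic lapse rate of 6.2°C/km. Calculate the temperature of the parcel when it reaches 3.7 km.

25.62°C

2300 → 3700 m (saturated adiabatic, 6.2°C/km): ΔT = -6.2 × 1.4 = -8.68°C → T = 25.62°C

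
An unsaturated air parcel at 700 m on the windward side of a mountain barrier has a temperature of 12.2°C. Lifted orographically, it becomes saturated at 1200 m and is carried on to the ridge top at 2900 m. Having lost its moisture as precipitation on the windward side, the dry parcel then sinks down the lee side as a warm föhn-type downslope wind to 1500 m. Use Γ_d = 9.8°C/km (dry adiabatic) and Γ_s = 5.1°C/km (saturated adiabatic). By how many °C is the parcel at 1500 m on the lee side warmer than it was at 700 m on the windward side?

+0.15°C

700–1200 m, dry: Δz = 0.5 km ⇒ ΔT = -4.9°C; T = 7.3°C
1200–2900 m, saturated: Δz = 1.7 km ⇒ ΔT = -8.67°C; T = -1.37°C
2900–1500 m, dry descent: Δz = 1.4 km ⇒ ΔT = +13.72°C; T = 12.35°C
Net change vs windward start: 12.35 − 12.2 = +0.15°C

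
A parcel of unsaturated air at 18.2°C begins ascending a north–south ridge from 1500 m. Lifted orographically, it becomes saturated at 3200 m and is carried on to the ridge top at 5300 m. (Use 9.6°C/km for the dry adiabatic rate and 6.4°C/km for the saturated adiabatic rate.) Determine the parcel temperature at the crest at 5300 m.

-11.56°C

1500–3200 m, dry: Δz = 1.7 km ⇒ ΔT = -16.32°C; T = 1.88°C
3200–5300 m, saturated: Δz = 2.1 km ⇒ ΔT = -13.44°C; T = -11.56°C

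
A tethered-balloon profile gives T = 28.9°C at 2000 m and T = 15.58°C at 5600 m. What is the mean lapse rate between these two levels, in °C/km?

Γ = −ΔT/Δz = (28.9 − 15.58) / (5600 − 2000) m
  = 13.32°C / 3.6 km = 3.7°C/km

3.7°C/km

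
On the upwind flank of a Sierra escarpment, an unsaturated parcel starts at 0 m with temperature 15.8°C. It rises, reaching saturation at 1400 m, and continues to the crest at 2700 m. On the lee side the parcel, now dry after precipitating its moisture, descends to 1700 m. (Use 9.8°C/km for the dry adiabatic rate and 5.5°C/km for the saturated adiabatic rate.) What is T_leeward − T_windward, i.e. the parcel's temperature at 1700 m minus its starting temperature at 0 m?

-11.07°C

From 0 m to 1400 m (dry): cools by 9.8 × 1.4 = 13.72°C, giving 2.08°C.
From 1400 m to 2700 m (saturated): cools by 5.5 × 1.3 = 7.15°C, giving -5.07°C.
From 2700 m to 1700 m (dry descent): warms by 9.8 × 1 = 9.8°C, giving 4.73°C.
Net change vs windward start: 4.73 − 15.8 = -11.07°C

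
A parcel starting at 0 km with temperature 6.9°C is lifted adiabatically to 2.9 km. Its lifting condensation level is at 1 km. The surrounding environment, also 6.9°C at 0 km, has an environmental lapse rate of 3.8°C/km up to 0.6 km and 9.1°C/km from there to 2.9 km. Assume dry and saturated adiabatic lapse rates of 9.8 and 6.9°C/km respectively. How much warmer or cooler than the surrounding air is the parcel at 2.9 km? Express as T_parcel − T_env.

Parcel:
  From 0 m to 1000 m (dry): cools by 9.8 × 1 = 9.8°C, giving -2.9°C.
  From 1000 m to 2900 m (saturated): cools by 6.9 × 1.9 = 13.11°C, giving -16.01°C.
Environment:
  From 0 m to 600 m (environment, lower layer): cools by 3.8 × 0.6 = 2.28°C, giving 4.62°C.
  From 600 m to 2900 m (environment, upper layer): cools by 9.1 × 2.3 = 20.93°C, giving -16.31°C.
T_parcel − T_env = -16.01 − (-16.31) = +0.3°C

+0.3°C (parcel warmer than environment)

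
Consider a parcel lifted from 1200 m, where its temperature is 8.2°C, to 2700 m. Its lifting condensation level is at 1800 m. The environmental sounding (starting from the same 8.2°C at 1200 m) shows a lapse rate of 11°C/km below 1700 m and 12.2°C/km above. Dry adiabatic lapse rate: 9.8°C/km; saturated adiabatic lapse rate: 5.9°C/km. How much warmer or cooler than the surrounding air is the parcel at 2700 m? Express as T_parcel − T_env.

+6.51°C (parcel warmer than environment)

Parcel:
  1200 → 1800 m (dry, 9.8°C/km): ΔT = -9.8 × 0.6 = -5.88°C → T = 2.32°C
  1800 → 2700 m (saturated, 5.9°C/km): ΔT = -5.9 × 0.9 = -5.31°C → T = -2.99°C
Environment:
  1200 → 1700 m (environment, lower layer, 11°C/km): ΔT = -11 × 0.5 = -5.5°C → T = 2.7°C
  1700 → 2700 m (environment, upper layer, 12.2°C/km): ΔT = -12.2 × 1 = -12.2°C → T = -9.5°C
T_parcel − T_env = -2.99 − (-9.5) = +6.51°C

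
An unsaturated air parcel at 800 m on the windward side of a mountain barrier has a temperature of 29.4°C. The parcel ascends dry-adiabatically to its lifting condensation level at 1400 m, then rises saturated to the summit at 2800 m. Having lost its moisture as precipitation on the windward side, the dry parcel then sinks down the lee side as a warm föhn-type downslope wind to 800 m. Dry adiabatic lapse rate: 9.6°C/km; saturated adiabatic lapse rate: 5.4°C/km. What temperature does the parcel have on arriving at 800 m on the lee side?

Dry to 1400 m: -9.6 × 0.6 km = -5.76°C, so T = 23.64°C.
Saturated to 2800 m: -5.4 × 1.4 km = -7.56°C, so T = 16.08°C.
Dry descent to 800 m: +9.6 × 2 km = +19.2°C, so T = 35.28°C.

35.28°C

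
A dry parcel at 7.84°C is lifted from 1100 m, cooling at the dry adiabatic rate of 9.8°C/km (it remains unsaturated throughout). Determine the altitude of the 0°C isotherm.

1900 m

Height above start = (7.84 − 0) / 9.8 = 0.8 km
Altitude = 1100 m + 800 m = 1900 m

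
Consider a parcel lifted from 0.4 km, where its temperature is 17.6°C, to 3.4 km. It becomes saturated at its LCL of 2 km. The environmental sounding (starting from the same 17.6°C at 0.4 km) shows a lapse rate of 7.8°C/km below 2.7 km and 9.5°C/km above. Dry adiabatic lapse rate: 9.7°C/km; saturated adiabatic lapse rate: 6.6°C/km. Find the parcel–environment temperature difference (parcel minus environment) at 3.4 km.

Parcel:
  400 → 2000 m (dry, 9.7°C/km): ΔT = -9.7 × 1.6 = -15.52°C → T = 2.08°C
  2000 → 3400 m (saturated, 6.6°C/km): ΔT = -6.6 × 1.4 = -9.24°C → T = -7.16°C
Environment:
  400 → 2700 m (environment, lower layer, 7.8°C/km): ΔT = -7.8 × 2.3 = -17.94°C → T = -0.34°C
  2700 → 3400 m (environment, upper layer, 9.5°C/km): ΔT = -9.5 × 0.7 = -6.65°C → T = -6.99°C
T_parcel − T_env = -7.16 − (-6.99) = -0.17°C

-0.17°C (parcel cooler than environment)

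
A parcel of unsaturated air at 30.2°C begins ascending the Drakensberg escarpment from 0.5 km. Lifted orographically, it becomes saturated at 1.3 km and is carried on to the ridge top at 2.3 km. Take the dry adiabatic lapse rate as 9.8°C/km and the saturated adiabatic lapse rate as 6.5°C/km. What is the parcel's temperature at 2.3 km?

15.86°C

500–1300 m, dry: Δz = 0.8 km ⇒ ΔT = -7.84°C; T = 22.36°C
1300–2300 m, saturated: Δz = 1 km ⇒ ΔT = -6.5°C; T = 15.86°C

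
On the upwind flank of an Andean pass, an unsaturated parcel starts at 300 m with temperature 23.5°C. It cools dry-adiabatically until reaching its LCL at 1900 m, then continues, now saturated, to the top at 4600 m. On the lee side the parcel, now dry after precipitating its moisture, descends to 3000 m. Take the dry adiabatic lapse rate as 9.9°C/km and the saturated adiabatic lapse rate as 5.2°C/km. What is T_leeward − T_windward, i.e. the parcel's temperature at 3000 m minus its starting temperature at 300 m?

From 300 m to 1900 m (dry): cools by 9.9 × 1.6 = 15.84°C, giving 7.66°C.
From 1900 m to 4600 m (saturated): cools by 5.2 × 2.7 = 14.04°C, giving -6.38°C.
From 4600 m to 3000 m (dry descent): warms by 9.9 × 1.6 = 15.84°C, giving 9.46°C.
Net change vs windward start: 9.46 − 23.5 = -14.04°C

-14.04°C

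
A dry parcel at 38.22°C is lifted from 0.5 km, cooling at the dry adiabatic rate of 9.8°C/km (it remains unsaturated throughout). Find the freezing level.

4.4 km

Height above start = (38.22 − 0) / 9.8 = 3.9 km
Altitude = 500 m + 3900 m = 4400 m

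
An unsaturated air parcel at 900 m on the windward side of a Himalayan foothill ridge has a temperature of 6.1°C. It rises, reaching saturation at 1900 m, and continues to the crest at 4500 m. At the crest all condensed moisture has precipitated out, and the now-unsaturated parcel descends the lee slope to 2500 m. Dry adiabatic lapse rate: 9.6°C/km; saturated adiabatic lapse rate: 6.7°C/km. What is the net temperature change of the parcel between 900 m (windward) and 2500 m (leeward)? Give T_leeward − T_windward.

-7.82°C

Dry to 1900 m: -9.6 × 1 km = -9.6°C, so T = -3.5°C.
Saturated to 4500 m: -6.7 × 2.6 km = -17.42°C, so T = -20.92°C.
Dry descent to 2500 m: +9.6 × 2 km = +19.2°C, so T = -1.72°C.
Net change vs windward start: -1.72 − 6.1 = -7.82°C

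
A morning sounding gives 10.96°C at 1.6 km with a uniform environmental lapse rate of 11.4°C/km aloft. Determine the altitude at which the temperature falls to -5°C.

Height above start = (10.96 − (-5)) / 11.4 = 1.4 km
Altitude = 1600 m + 1400 m = 3000 m

3 km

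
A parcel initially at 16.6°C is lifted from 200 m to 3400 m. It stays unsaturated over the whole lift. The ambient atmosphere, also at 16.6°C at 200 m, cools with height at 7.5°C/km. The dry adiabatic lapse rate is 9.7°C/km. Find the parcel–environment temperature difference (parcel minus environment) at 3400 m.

-7.04°C (parcel cooler than environment)

Parcel:
  Dry to 3400 m: -9.7 × 3.2 km = -31.04°C, so T = -14.44°C.
Environment:
  Environment to 3400 m: -7.5 × 3.2 km = -24°C, so T = -7.4°C.
T_parcel − T_env = -14.44 − (-7.4) = -7.04°C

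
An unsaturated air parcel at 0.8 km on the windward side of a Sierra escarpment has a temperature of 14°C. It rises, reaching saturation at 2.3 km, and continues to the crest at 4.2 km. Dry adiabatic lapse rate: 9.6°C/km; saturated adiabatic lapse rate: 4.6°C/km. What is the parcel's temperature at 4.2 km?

-9.14°C

From 800 m to 2300 m (dry): cools by 9.6 × 1.5 = 14.4°C, giving -0.4°C.
From 2300 m to 4200 m (saturated): cools by 4.6 × 1.9 = 8.74°C, giving -9.14°C.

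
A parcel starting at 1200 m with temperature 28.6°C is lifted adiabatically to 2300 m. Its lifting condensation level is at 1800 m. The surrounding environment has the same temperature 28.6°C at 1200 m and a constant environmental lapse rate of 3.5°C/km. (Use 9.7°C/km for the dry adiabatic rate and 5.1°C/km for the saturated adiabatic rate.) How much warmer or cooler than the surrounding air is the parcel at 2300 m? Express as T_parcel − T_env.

-4.52°C (parcel cooler than environment)

Parcel:
  From 1200 m to 1800 m (dry): cools by 9.7 × 0.6 = 5.82°C, giving 22.78°C.
  From 1800 m to 2300 m (saturated): cools by 5.1 × 0.5 = 2.55°C, giving 20.23°C.
Environment:
  From 1200 m to 2300 m (environment): cools by 3.5 × 1.1 = 3.85°C, giving 24.75°C.
T_parcel − T_env = 20.23 − 24.75 = -4.52°C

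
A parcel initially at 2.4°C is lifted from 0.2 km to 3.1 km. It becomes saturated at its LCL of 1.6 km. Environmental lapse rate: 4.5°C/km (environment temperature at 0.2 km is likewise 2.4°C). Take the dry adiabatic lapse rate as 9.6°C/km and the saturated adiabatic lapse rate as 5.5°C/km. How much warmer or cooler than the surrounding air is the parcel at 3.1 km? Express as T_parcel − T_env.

Parcel:
  Dry to 1600 m: -9.6 × 1.4 km = -13.44°C, so T = -11.04°C.
  Saturated to 3100 m: -5.5 × 1.5 km = -8.25°C, so T = -19.29°C.
Environment:
  Environment to 3100 m: -4.5 × 2.9 km = -13.05°C, so T = -10.65°C.
T_parcel − T_env = -19.29 − (-10.65) = -8.64°C

-8.64°C (parcel cooler than environment)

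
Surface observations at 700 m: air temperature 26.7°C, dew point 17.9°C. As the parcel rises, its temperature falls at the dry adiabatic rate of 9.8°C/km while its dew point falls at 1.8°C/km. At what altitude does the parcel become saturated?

1800 m

T and T_d converge at 9.8 − 1.8 = 8°C per km
Height above start = (26.7 − 17.9) / 8 = 1.1 km
LCL altitude = 700 m + 1100 m = 1800 m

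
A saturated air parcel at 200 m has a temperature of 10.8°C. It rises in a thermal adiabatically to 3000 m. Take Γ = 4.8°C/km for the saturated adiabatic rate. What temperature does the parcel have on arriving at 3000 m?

-2.64°C

200–3000 m, saturated adiabatic: Δz = 2.8 km ⇒ ΔT = -13.44°C; T = -2.64°C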